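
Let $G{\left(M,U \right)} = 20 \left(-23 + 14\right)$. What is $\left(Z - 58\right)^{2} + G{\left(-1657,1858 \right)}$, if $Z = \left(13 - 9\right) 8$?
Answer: $496$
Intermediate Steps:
$G{\left(M,U \right)} = -180$ ($G{\left(M,U \right)} = 20 \left(-9\right) = -180$)
$Z = 32$ ($Z = 4 \cdot 8 = 32$)
$\left(Z - 58\right)^{2} + G{\left(-1657,1858 \right)} = \left(32 - 58\right)^{2} - 180 = \left(-26\right)^{2} - 180 = 676 - 180 = 496$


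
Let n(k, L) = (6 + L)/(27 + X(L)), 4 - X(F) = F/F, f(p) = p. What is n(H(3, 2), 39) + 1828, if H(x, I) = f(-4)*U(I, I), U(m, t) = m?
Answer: 3659/2 ≈ 1829.5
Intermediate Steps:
H(x, I) = -4*I
X(F) = 3 (X(F) = 4 - F/F = 4 - 1*1 = 4 - 1 = 3)
n(k, L) = ⅕ + L/30 (n(k, L) = (6 + L)/(27 + 3) = (6 + L)/30 = (6 + L)*(1/30) = ⅕ + L/30)
n(H(3, 2), 39) + 1828 = (⅕ + (1/30)*39) + 1828 = (⅕ + 13/10) + 1828 = 3/2 + 1828 = 3659/2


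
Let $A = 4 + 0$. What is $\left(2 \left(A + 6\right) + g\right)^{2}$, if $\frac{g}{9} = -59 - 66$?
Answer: $1221025$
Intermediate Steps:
$g = -1125$ ($g = 9 \left(-59 - 66\right) = 9 \left(-125\right) = -1125$)
$A = 4$
$\left(2 \left(A + 6\right) + g\right)^{2} = \left(2 \left(4 + 6\right) - 1125\right)^{2} = \left(2 \cdot 10 - 1125\right)^{2} = \left(20 - 1125\right)^{2} = \left(-1105\right)^{2} = 1221025$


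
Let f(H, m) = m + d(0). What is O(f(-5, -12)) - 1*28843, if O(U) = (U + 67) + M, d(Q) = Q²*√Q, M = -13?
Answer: -28801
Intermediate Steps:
d(Q) = Q^(5/2)
f(H, m) = m (f(H, m) = m + 0^(5/2) = m + 0 = m)
O(U) = 54 + U (O(U) = (U + 67) - 13 = (67 + U) - 13 = 54 + U)
O(f(-5, -12)) - 1*28843 = (54 - 12) - 1*28843 = 42 - 28843 = -28801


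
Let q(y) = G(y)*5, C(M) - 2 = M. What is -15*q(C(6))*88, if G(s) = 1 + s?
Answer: -59400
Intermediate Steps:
C(M) = 2 + M
q(y) = 5 + 5*y (q(y) = (1 + y)*5 = 5 + 5*y)
-15*q(C(6))*88 = -15*(5 + 5*(2 + 6))*88 = -15*(5 + 5*8)*88 = -15*(5 + 40)*88 = -15*45*88 = -675*88 = -59400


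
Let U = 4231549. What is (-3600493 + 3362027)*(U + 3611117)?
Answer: -1870209190356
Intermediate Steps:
(-3600493 + 3362027)*(U + 3611117) = (-3600493 + 3362027)*(4231549 + 3611117) = -238466*7842666 = -1870209190356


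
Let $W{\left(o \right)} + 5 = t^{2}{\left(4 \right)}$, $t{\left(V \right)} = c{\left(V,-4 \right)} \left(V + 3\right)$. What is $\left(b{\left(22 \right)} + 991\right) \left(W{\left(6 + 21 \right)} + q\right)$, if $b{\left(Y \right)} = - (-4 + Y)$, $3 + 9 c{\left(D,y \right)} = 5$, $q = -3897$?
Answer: $- \frac{307337618}{81} \approx -3.7943 \cdot 10^{6}$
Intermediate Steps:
$c{\left(D,y \right)} = \frac{2}{9}$ ($c{\left(D,y \right)} = - \frac{1}{3} + \frac{1}{9} \cdot 5 = - \frac{1}{3} + \frac{5}{9} = \frac{2}{9}$)
$b{\left(Y \right)} = 4 - Y$
$t{\left(V \right)} = \frac{2}{3} + \frac{2 V}{9}$ ($t{\left(V \right)} = \frac{2 \left(V + 3\right)}{9} = \frac{2 \left(3 + V\right)}{9} = \frac{2}{3} + \frac{2 V}{9}$)
$W{\left(o \right)} = - \frac{209}{81}$ ($W{\left(o \right)} = -5 + \left(\frac{2}{3} + \frac{2}{9} \cdot 4\right)^{2} = -5 + \left(\frac{2}{3} + \frac{8}{9}\right)^{2} = -5 + \left(\frac{14}{9}\right)^{2} = -5 + \frac{196}{81} = - \frac{209}{81}$)
$\left(b{\left(22 \right)} + 991\right) \left(W{\left(6 + 21 \right)} + q\right) = \left(\left(4 - 22\right) + 991\right) \left(- \frac{209}{81} - 3897\right) = \left(\left(4 - 22\right) + 991\right) \left(- \frac{315866}{81}\right) = \left(-18 + 991\right) \left(- \frac{315866}{81}\right) = 973 \left(- \frac{315866}{81}\right) = - \frac{307337618}{81}$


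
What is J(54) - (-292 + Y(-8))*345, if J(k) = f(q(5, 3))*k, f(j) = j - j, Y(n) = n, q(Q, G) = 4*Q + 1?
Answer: 103500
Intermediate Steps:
q(Q, G) = 1 + 4*Q
f(j) = 0
J(k) = 0 (J(k) = 0*k = 0)
J(54) - (-292 + Y(-8))*345 = 0 - (-292 - 8)*345 = 0 - (-300)*345 = 0 - 1*(-103500) = 0 + 103500 = 103500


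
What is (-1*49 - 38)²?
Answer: 7569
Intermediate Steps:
(-1*49 - 38)² = (-49 - 38)² = (-87)² = 7569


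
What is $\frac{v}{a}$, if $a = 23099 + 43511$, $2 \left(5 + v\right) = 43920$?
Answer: $\frac{4391}{13322} \approx 0.32961$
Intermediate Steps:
$v = 21955$ ($v = -5 + \frac{1}{2} \cdot 43920 = -5 + 21960 = 21955$)
$a = 66610$
$\frac{v}{a} = \frac{21955}{66610} = 21955 \cdot \frac{1}{66610} = \frac{4391}{13322}$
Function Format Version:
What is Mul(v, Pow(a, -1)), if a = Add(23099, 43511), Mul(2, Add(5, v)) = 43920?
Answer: Rational(4391, 13322) ≈ 0.32961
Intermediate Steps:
v = 21955 (v = Add(-5, Mul(Rational(1, 2), 43920)) = Add(-5, 21960) = 21955)
a = 66610
Mul(v, Pow(a, -1)) = Mul(21955, Pow(66610, -1)) = Mul(21955, Rational(1, 66610)) = Rational(4391, 13322)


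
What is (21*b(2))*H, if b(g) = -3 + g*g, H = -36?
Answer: -756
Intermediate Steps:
b(g) = -3 + g²
(21*b(2))*H = (21*(-3 + 2²))*(-36) = (21*(-3 + 4))*(-36) = (21*1)*(-36) = 21*(-36) = -756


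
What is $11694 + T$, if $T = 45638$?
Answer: $57332$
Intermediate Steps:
$11694 + T = 11694 + 45638 = 57332$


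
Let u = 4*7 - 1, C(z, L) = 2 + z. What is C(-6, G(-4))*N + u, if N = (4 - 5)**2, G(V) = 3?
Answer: 23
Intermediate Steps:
N = 1 (N = (-1)**2 = 1)
u = 27 (u = 28 - 1 = 27)
C(-6, G(-4))*N + u = (2 - 6)*1 + 27 = -4*1 + 27 = -4 + 27 = 23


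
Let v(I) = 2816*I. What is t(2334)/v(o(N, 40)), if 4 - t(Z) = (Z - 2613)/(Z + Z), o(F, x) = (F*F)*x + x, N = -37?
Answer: 6317/240116940800 ≈ 2.6308e-8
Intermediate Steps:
o(F, x) = x + x*F**2 (o(F, x) = F**2*x + x = x*F**2 + x = x + x*F**2)
t(Z) = 4 - (-2613 + Z)/(2*Z) (t(Z) = 4 - (Z - 2613)/(Z + Z) = 4 - (-2613 + Z)/(2*Z))
t(2334)/v(o(N, 40)) = ((1/2)*(2613 + 7*2334)/2334)/((2816*(40*(1 + (-37)**2)))) = ((1/2)*(1/2334)*(2613 + 16338))/((2816*(40*(1 + 1369)))) = ((1/2)*(1/2334)*18951)/((2816*(40*1370))) = 6317/(1556*((2816*54800))) = (6317/1556)/154316800 = (6317/1556)*(1/154316800) = 6317/240116940800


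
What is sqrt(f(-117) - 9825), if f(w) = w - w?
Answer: 5*I*sqrt(393) ≈ 99.121*I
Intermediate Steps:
f(w) = 0
sqrt(f(-117) - 9825) = sqrt(0 - 9825) = sqrt(-9825) = 5*I*sqrt(393)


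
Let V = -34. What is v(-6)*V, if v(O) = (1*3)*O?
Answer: 612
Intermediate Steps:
v(O) = 3*O
v(-6)*V = (3*(-6))*(-34) = -18*(-34) = 612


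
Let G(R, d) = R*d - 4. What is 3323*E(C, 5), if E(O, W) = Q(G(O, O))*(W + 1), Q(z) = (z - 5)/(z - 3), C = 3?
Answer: 0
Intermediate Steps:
G(R, d) = -4 + R*d
Q(z) = (-5 + z)/(-3 + z)
E(O, W) = (1 + W)*(-9 + O²)/(-7 + O²) (E(O, W) = ((-5 + (-4 + O*O))/(-3 + (-4 + O*O)))*(W + 1) = ((-5 + (-4 + O²))/(-3 + (-4 + O²)))*(1 + W) = ((-9 + O²)/(-7 + O²))*(1 + W) = (1 + W)*(-9 + O²)/(-7 + O²))
3323*E(C, 5) = 3323*((1 + 5)*(-9 + 3²)/(-7 + 3²)) = 3323*(6*(-9 + 9)/(-7 + 9)) = 3323*(6*0/2) = 3323*((½)*6*0) = 3323*0 = 0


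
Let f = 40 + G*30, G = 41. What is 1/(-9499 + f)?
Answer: -1/8229 ≈ -0.00012152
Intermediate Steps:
f = 1270 (f = 40 + 41*30 = 40 + 1230 = 1270)
1/(-9499 + f) = 1/(-9499 + 1270) = 1/(-8229) = -1/8229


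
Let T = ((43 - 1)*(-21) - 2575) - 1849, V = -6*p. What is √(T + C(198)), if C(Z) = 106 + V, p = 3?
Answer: I*√5218 ≈ 72.236*I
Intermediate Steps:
V = -18 (V = -6*3 = -18)
C(Z) = 88 (C(Z) = 106 - 18 = 88)
T = -5306 (T = (42*(-21) - 2575) - 1849 = (-882 - 2575) - 1849 = -3457 - 1849 = -5306)
√(T + C(198)) = √(-5306 + 88) = √(-5218) = I*√5218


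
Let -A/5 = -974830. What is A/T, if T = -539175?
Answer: -194966/21567 ≈ -9.0400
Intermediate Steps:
A = 4874150 (A = -5*(-974830) = 4874150)
A/T = 4874150/(-539175) = 4874150*(-1/539175) = -194966/21567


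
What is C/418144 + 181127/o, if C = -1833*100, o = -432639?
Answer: -38759974247/45226350504 ≈ -0.85702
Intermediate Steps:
C = -183300
C/418144 + 181127/o = -183300/418144 + 181127/(-432639) = -183300*1/418144 + 181127*(-1/432639) = -45825/104536 - 181127/432639 = -38759974247/45226350504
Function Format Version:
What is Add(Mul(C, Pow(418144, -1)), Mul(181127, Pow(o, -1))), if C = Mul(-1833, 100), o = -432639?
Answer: Rational(-38759974247, 45226350504) ≈ -0.85702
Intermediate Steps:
C = -183300
Add(Mul(C, Pow(418144, -1)), Mul(181127, Pow(o, -1))) = Add(Mul(-183300, Pow(418144, -1)), Mul(181127, Pow(-432639, -1))) = Add(Mul(-183300, Rational(1, 418144)), Mul(181127, Rational(-1, 432639))) = Add(Rational(-45825, 104536), Rational(-181127, 432639)) = Rational(-38759974247, 45226350504)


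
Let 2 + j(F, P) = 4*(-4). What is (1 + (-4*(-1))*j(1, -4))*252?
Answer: -17892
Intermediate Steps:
j(F, P) = -18 (j(F, P) = -2 + 4*(-4) = -2 - 16 = -18)
(1 + (-4*(-1))*j(1, -4))*252 = (1 - 4*(-1)*(-18))*252 = (1 + 4*(-18))*252 = (1 - 72)*252 = -71*252 = -17892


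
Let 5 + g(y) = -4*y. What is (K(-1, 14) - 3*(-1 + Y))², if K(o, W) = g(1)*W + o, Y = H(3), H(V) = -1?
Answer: 14641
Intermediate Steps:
Y = -1
g(y) = -5 - 4*y
K(o, W) = o - 9*W (K(o, W) = (-5 - 4*1)*W + o = (-5 - 4)*W + o = -9*W + o = o - 9*W)
(K(-1, 14) - 3*(-1 + Y))² = ((-1 - 9*14) - 3*(-1 - 1))² = ((-1 - 126) - 3*(-2))² = (-127 + 6)² = (-121)² = 14641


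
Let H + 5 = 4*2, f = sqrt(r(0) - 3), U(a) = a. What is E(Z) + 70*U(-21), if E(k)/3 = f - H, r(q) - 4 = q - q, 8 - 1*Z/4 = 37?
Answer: -1476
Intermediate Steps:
Z = -116 (Z = 32 - 4*37 = 32 - 148 = -116)
r(q) = 4 (r(q) = 4 + (q - q) = 4 + 0 = 4)
f = 1 (f = sqrt(4 - 3) = sqrt(1) = 1)
H = 3 (H = -5 + 4*2 = -5 + 8 = 3)
E(k) = -6 (E(k) = 3*(1 - 1*3) = 3*(1 - 3) = 3*(-2) = -6)
E(Z) + 70*U(-21) = -6 + 70*(-21) = -6 - 1470 = -1476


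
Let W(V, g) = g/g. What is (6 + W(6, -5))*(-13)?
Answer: -91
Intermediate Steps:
W(V, g) = 1
(6 + W(6, -5))*(-13) = (6 + 1)*(-13) = 7*(-13) = -91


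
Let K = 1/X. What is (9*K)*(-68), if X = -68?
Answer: 9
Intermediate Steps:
K = -1/68 (K = 1/(-68) = -1/68 ≈ -0.014706)
(9*K)*(-68) = (9*(-1/68))*(-68) = -9/68*(-68) = 9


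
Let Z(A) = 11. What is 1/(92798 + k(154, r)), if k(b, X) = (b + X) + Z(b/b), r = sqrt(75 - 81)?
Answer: 92963/8642119375 - I*sqrt(6)/8642119375 ≈ 1.0757e-5 - 2.8344e-10*I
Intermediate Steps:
r = I*sqrt(6) (r = sqrt(-6) = I*sqrt(6) ≈ 2.4495*I)
k(b, X) = 11 + X + b (k(b, X) = (b + X) + 11 = (X + b) + 11 = 11 + X + b)
1/(92798 + k(154, r)) = 1/(92798 + (11 + I*sqrt(6) + 154)) = 1/(92798 + (165 + I*sqrt(6))) = 1/(92963 + I*sqrt(6))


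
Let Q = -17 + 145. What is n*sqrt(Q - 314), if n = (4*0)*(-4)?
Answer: 0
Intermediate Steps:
n = 0 (n = 0*(-4) = 0)
Q = 128
n*sqrt(Q - 314) = 0*sqrt(128 - 314) = 0*sqrt(-186) = 0*(I*sqrt(186)) = 0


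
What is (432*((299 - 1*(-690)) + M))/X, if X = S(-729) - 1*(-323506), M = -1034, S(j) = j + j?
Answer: -1215/20128 ≈ -0.060364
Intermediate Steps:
S(j) = 2*j
X = 322048 (X = 2*(-729) - 1*(-323506) = -1458 + 323506 = 322048)
(432*((299 - 1*(-690)) + M))/X = (432*((299 - 1*(-690)) - 1034))/322048 = (432*((299 + 690) - 1034))*(1/322048) = (432*(989 - 1034))*(1/322048) = (432*(-45))*(1/322048) = -19440*1/322048 = -1215/20128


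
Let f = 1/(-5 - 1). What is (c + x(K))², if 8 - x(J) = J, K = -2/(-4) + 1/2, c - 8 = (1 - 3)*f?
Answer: 2116/9 ≈ 235.11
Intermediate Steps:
f = -⅙ (f = 1/(-6) = -⅙ ≈ -0.16667)
c = 25/3 (c = 8 + (1 - 3)*(-⅙) = 8 - 2*(-⅙) = 8 + ⅓ = 25/3 ≈ 8.3333)
K = 1 (K = -2*(-¼) + 1*(½) = ½ + ½ = 1)
x(J) = 8 - J
(c + x(K))² = (25/3 + (8 - 1*1))² = (25/3 + (8 - 1))² = (25/3 + 7)² = (46/3)² = 2116/9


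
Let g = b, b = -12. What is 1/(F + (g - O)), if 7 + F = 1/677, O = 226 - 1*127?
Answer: -677/79885 ≈ -0.0084747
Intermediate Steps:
g = -12
O = 99 (O = 226 - 127 = 99)
F = -4738/677 (F = -7 + 1/677 = -4738/677 ≈ -6.9985)
1/(F + (g - O)) = 1/(-4738/677 + (-12 - 1*99)) = 1/(-4738/677 + (-12 - 99)) = 1/(-4738/677 - 111) = 1/(-79885/677) = -677/79885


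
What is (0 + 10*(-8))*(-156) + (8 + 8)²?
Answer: 12736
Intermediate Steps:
(0 + 10*(-8))*(-156) + (8 + 8)² = (0 - 80)*(-156) + 16² = -80*(-156) + 256 = 12480 + 256 = 12736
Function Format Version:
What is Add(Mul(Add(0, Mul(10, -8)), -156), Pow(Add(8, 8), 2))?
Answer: 12736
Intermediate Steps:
Add(Mul(Add(0, Mul(10, -8)), -156), Pow(Add(8, 8), 2)) = Add(Mul(Add(0, -80), -156), Pow(16, 2)) = Add(Mul(-80, -156), 256) = Add(12480, 256) = 12736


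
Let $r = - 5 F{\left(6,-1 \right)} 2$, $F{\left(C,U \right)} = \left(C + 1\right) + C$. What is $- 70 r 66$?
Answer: $600600$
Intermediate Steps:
$F{\left(C,U \right)} = 1 + 2 C$ ($F{\left(C,U \right)} = \left(1 + C\right) + C = 1 + 2 C$)
$r = -130$ ($r = - 5 \left(1 + 2 \cdot 6\right) 2 = - 5 \left(1 + 12\right) 2 = \left(-5\right) 13 \cdot 2 = \left(-65\right) 2 = -130$)
$- 70 r 66 = \left(-70\right) \left(-130\right) 66 = 9100 \cdot 66 = 600600$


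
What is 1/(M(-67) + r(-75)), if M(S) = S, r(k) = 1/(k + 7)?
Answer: -68/4557 ≈ -0.014922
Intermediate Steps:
r(k) = 1/(7 + k)
1/(M(-67) + r(-75)) = 1/(-67 + 1/(7 - 75)) = 1/(-67 + 1/(-68)) = 1/(-67 - 1/68) = 1/(-4557/68) = -68/4557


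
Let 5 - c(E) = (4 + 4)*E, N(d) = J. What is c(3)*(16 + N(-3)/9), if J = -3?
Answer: -893/3 ≈ -297.67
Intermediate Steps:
N(d) = -3
c(E) = 5 - 8*E (c(E) = 5 - (4 + 4)*E = 5 - 8*E)
c(3)*(16 + N(-3)/9) = (5 - 8*3)*(16 - 3/9) = (5 - 24)*(16 - 3*1/9) = -19*(16 - 1/3) = -19*47/3 = -893/3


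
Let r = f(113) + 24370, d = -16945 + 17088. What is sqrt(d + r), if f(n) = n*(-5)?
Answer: 2*sqrt(5987) ≈ 154.75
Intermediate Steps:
f(n) = -5*n
d = 143
r = 23805 (r = -5*113 + 24370 = -565 + 24370 = 23805)
sqrt(d + r) = sqrt(143 + 23805) = sqrt(23948) = 2*sqrt(5987)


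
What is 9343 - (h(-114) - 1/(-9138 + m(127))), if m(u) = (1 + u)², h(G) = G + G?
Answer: 69351467/7246 ≈ 9571.0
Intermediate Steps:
h(G) = 2*G
9343 - (h(-114) - 1/(-9138 + m(127))) = 9343 - (2*(-114) - 1/(-9138 + (1 + 127)²)) = 9343 - (-228 - 1/(-9138 + 128²)) = 9343 - (-228 - 1/(-9138 + 16384)) = 9343 - (-228 - 1/7246) = 9343 - 1*(-1652089/7246) = 9343 + 1652089/7246 = 69351467/7246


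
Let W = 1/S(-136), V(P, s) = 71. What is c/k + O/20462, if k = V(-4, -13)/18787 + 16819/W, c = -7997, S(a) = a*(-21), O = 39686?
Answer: 17905475591685468/9232809901048409 ≈ 1.9393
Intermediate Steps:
S(a) = -21*a
W = 1/2856 (W = 1/(-21*(-136)) = 1/2856 ≈ 0.00035014)
k = 902434747439/18787 (k = 71/18787 + 16819/(1/2856) = 71*(1/18787) + 16819*2856 = 71/18787 + 48035064 = 902434747439/18787 ≈ 4.8035e+7)
c/k + O/20462 = -7997/902434747439/18787 + 39686/20462 = -7997*18787/902434747439 + 39686*(1/20462) = -150239639/902434747439 + 19843/10231 = 17905475591685468/9232809901048409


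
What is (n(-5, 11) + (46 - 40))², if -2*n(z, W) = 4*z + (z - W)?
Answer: 576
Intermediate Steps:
n(z, W) = W/2 - 5*z/2 (n(z, W) = -(4*z + (z - W))/2 = -(-W + 5*z)/2 = W/2 - 5*z/2)
(n(-5, 11) + (46 - 40))² = (((½)*11 - 5/2*(-5)) + (46 - 40))² = ((11/2 + 25/2) + 6)² = (18 + 6)² = 24² = 576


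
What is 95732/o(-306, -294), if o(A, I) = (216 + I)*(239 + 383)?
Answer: -1841/933 ≈ -1.9732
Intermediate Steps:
o(A, I) = 134352 + 622*I (o(A, I) = (216 + I)*622 = 134352 + 622*I)
95732/o(-306, -294) = 95732/(134352 + 622*(-294)) = 95732/(134352 - 182868) = 95732/(-48516) = 95732*(-1/48516) = -1841/933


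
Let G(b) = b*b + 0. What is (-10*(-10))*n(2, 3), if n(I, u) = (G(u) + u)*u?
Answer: 3600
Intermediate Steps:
G(b) = b² (G(b) = b² + 0 = b²)
n(I, u) = u*(u + u²) (n(I, u) = (u² + u)*u = (u + u²)*u = u*(u + u²))
(-10*(-10))*n(2, 3) = (-10*(-10))*(3²*(1 + 3)) = 100*(9*4) = 100*36 = 3600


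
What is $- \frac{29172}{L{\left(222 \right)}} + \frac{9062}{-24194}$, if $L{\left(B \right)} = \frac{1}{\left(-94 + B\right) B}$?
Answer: $- \frac{10027826929075}{12097} \approx -8.2895 \cdot 10^{8}$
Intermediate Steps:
$L{\left(B \right)} = \frac{1}{B \left(-94 + B\right)}$
$- \frac{29172}{L{\left(222 \right)}} + \frac{9062}{-24194} = - \frac{29172}{\frac{1}{222} \frac{1}{-94 + 222}} + \frac{9062}{-24194} = - \frac{29172}{\frac{1}{222} \cdot \frac{1}{128}} + 9062 \left(- \frac{1}{24194}\right) = - \frac{29172}{\frac{1}{222} \cdot \frac{1}{128}} - \frac{4531}{12097} = - 29172 \frac{1}{\frac{1}{28416}} - \frac{4531}{12097} = \left(-29172\right) 28416 - \frac{4531}{12097} = -828951552 - \frac{4531}{12097} = - \frac{10027826929075}{12097}$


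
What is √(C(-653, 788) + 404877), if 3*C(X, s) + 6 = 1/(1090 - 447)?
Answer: 2*√376639119201/1929 ≈ 636.30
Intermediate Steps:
C(X, s) = -3857/1929 (C(X, s) = -2 + 1/(3*(1090 - 447)) = -2 + (⅓)/643 = -2 + (⅓)*(1/643) = -2 + 1/1929 = -3857/1929)
√(C(-653, 788) + 404877) = √(-3857/1929 + 404877) = √(781003876/1929) = 2*√376639119201/1929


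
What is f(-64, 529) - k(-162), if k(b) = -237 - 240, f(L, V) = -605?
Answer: -128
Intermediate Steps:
k(b) = -477
f(-64, 529) - k(-162) = -605 - 1*(-477) = -605 + 477 = -128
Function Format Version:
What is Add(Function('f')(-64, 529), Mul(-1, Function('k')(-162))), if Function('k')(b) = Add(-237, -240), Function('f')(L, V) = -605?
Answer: -128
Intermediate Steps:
Function('k')(b) = -477
Add(Function('f')(-64, 529), Mul(-1, Function('k')(-162))) = Add(-605, Mul(-1, -477)) = Add(-605, 477) = -128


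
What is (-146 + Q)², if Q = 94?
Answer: 2704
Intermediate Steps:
(-146 + Q)² = (-146 + 94)² = (-52)² = 2704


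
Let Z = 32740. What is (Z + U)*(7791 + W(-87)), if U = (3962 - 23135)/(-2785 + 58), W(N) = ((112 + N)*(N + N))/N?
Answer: 233403446891/909 ≈ 2.5677e+8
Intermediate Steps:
W(N) = 224 + 2*N (W(N) = ((112 + N)*(2*N))/N = (2*N*(112 + N))/N = 224 + 2*N)
U = 6391/909 (U = -19173/(-2727) = -19173*(-1/2727) = 6391/909 ≈ 7.0308)
(Z + U)*(7791 + W(-87)) = (32740 + 6391/909)*(7791 + (224 + 2*(-87))) = 29767051*(7791 + (224 - 174))/909 = 29767051*(7791 + 50)/909 = (29767051/909)*7841 = 233403446891/909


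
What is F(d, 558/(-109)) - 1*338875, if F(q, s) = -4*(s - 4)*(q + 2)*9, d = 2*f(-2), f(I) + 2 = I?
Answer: -37152079/109 ≈ -3.4085e+5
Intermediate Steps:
f(I) = -2 + I
d = -8 (d = 2*(-2 - 2) = 2*(-4) = -8)
F(q, s) = -36*(-4 + s)*(2 + q) (F(q, s) = -4*(-4 + s)*(2 + q)*9 = -36*(-4 + s)*(2 + q))
F(d, 558/(-109)) - 1*338875 = (288 - 40176/(-109) + 144*(-8) - 36*(-8)*558/(-109)) - 1*338875 = (288 - 40176*(-1)/109 - 1152 - 36*(-8)*558*(-1/109)) - 338875 = (288 - 72*(-558/109) - 1152 - 36*(-8)*(-558/109)) - 338875 = (288 + 40176/109 - 1152 - 160704/109) - 338875 = -214704/109 - 338875 = -37152079/109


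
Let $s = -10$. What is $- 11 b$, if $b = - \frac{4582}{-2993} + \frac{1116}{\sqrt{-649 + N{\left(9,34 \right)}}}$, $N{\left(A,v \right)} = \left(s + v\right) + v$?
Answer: $- \frac{50402}{2993} + \frac{4092 i \sqrt{591}}{197} \approx -16.84 + 504.97 i$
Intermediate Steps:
$N{\left(A,v \right)} = -10 + 2 v$ ($N{\left(A,v \right)} = \left(-10 + v\right) + v = -10 + 2 v$)
$b = \frac{4582}{2993} - \frac{372 i \sqrt{591}}{197}$ ($b = - \frac{4582}{-2993} + \frac{1116}{\sqrt{-649 + \left(-10 + 2 \cdot 34\right)}} = \left(-4582\right) \left(- \frac{1}{2993}\right) + \frac{1116}{\sqrt{-649 + \left(-10 + 68\right)}} = \frac{4582}{2993} + \frac{1116}{\sqrt{-649 + 58}} = \frac{4582}{2993} + \frac{1116}{\sqrt{-591}} = \frac{4582}{2993} + \frac{1116}{i \sqrt{591}} = \frac{4582}{2993} + 1116 \left(- \frac{i \sqrt{591}}{591}\right) = \frac{4582}{2993} - \frac{372 i \sqrt{591}}{197} \approx 1.5309 - 45.906 i$)
$- 11 b = - 11 \left(\frac{4582}{2993} - \frac{372 i \sqrt{591}}{197}\right) = - \frac{50402}{2993} + \frac{4092 i \sqrt{591}}{197}$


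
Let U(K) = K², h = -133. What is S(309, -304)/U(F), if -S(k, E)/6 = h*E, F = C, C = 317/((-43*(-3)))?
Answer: -4036973472/100489 ≈ -40173.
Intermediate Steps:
C = 317/129 ≈ 2.4574
F = 317/129 ≈ 2.4574
S(k, E) = 798*E (S(k, E) = -(-798)*E = 798*E)
S(309, -304)/U(F) = (798*(-304))/((317/129)²) = -242592/100489/16641 = -242592*16641/100489 = -4036973472/100489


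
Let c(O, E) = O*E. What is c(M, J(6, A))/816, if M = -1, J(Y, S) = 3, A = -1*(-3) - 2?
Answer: -1/272 ≈ -0.0036765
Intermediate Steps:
A = 1 (A = 3 - 2 = 1)
c(O, E) = E*O
c(M, J(6, A))/816 = (3*(-1))/816 = -3*1/816 = -1/272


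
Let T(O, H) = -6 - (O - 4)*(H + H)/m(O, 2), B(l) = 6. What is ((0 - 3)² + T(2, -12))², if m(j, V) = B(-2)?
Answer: 25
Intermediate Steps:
m(j, V) = 6
T(O, H) = -6 - H*(-4 + O)/3 (T(O, H) = -6 - (O - 4)*(H + H)/6 = -6 - (-4 + O)*(2*H)/6 = -6 - 2*H*(-4 + O)/6 = -6 - H*(-4 + O)/3)
((0 - 3)² + T(2, -12))² = ((0 - 3)² + (-6 + (4/3)*(-12) - ⅓*(-12)*2))² = ((-3)² + (-6 - 16 + 8))² = (9 - 14)² = (-5)² = 25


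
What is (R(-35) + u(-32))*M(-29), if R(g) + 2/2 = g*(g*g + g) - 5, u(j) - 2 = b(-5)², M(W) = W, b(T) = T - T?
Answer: 1207966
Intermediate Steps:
b(T) = 0
u(j) = 2 (u(j) = 2 + 0² = 2 + 0 = 2)
R(g) = -6 + g*(g + g²) (R(g) = -1 + (g*(g*g + g) - 5) = -1 + (g*(g² + g) - 5) = -1 + (g*(g + g²) - 5) = -1 + (-5 + g*(g + g²)) = -6 + g*(g + g²))
(R(-35) + u(-32))*M(-29) = ((-6 + (-35)² + (-35)³) + 2)*(-29) = ((-6 + 1225 - 42875) + 2)*(-29) = (-41656 + 2)*(-29) = -41654*(-29) = 1207966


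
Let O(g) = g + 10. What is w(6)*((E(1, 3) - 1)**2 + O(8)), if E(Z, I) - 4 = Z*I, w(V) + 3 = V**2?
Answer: 1782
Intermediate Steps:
w(V) = -3 + V**2
E(Z, I) = 4 + I*Z (E(Z, I) = 4 + Z*I = 4 + I*Z)
O(g) = 10 + g
w(6)*((E(1, 3) - 1)**2 + O(8)) = (-3 + 6**2)*(((4 + 3*1) - 1)**2 + (10 + 8)) = (-3 + 36)*(((4 + 3) - 1)**2 + 18) = 33*((7 - 1)**2 + 18) = 33*(6**2 + 18) = 33*(36 + 18) = 33*54 = 1782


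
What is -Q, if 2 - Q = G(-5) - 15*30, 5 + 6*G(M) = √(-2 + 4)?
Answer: -2717/6 + √2/6 ≈ -452.60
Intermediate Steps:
G(M) = -⅚ + √2/6 (G(M) = -⅚ + √(-2 + 4)/6 = -⅚ + √2/6)
Q = 2717/6 - √2/6 (Q = 2 - ((-⅚ + √2/6) - 15*30) = 2 - ((-⅚ + √2/6) - 450) = 2 - (-2705/6 + √2/6) = 2 + (2705/6 - √2/6) = 2717/6 - √2/6 ≈ 452.60)
-Q = -(2717/6 - √2/6) = -2717/6 + √2/6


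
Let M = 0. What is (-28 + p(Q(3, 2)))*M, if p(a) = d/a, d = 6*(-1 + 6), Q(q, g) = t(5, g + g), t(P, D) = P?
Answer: 0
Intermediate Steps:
Q(q, g) = 5
d = 30 (d = 6*5 = 30)
p(a) = 30/a
(-28 + p(Q(3, 2)))*M = (-28 + 30/5)*0 = (-28 + 30*(⅕))*0 = (-28 + 6)*0 = -22*0 = 0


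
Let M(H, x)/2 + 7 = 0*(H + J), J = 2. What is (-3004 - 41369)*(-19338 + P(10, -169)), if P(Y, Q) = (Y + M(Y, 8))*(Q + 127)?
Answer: 850630410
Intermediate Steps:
M(H, x) = -14 (M(H, x) = -14 + 2*(0*(H + 2)) = -14 + 2*(0*(2 + H)) = -14 + 2*0 = -14 + 0 = -14)
P(Y, Q) = (-14 + Y)*(127 + Q) (P(Y, Q) = (Y - 14)*(Q + 127) = (-14 + Y)*(127 + Q))
(-3004 - 41369)*(-19338 + P(10, -169)) = (-3004 - 41369)*(-19338 + (-1778 - 14*(-169) + 127*10 - 169*10)) = -44373*(-19338 + (-1778 + 2366 + 1270 - 1690)) = -44373*(-19338 + 168) = -44373*(-19170) = 850630410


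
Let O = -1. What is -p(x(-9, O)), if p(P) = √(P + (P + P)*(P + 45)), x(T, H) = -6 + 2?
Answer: -2*I*√83 ≈ -18.221*I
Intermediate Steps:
x(T, H) = -4
p(P) = √(P + 2*P*(45 + P)) (p(P) = √(P + (2*P)*(45 + P)) = √(P + 2*P*(45 + P)))
-p(x(-9, O)) = -√(-4*(91 + 2*(-4))) = -√(-4*(91 - 8)) = -√(-4*83) = -√(-332) = -2*I*√83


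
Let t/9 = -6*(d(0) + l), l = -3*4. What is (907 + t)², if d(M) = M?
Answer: 2418025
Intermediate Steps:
l = -12
t = 648 (t = 9*(-6*(0 - 12)) = 9*(-6*(-12)) = 9*72 = 648)
(907 + t)² = (907 + 648)² = 1555² = 2418025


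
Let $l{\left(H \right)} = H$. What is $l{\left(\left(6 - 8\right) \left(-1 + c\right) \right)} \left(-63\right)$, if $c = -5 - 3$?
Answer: $-1134$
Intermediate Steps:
$c = -8$ ($c = -5 - 3 = -8$)
$l{\left(\left(6 - 8\right) \left(-1 + c\right) \right)} \left(-63\right) = \left(6 - 8\right) \left(-1 - 8\right) \left(-63\right) = \left(-2\right) \left(-9\right) \left(-63\right) = 18 \left(-63\right) = -1134$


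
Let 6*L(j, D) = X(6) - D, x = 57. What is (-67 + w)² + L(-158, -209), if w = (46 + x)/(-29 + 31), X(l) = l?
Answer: 3313/12 ≈ 276.08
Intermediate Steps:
L(j, D) = 1 - D/6 (L(j, D) = (6 - D)/6 = 1 - D/6)
w = 103/2 (w = (46 + 57)/(-29 + 31) = 103/2 ≈ 51.500)
(-67 + w)² + L(-158, -209) = (-67 + 103/2)² + (1 - ⅙*(-209)) = (-31/2)² + (1 + 209/6) = 961/4 + 215/6 = 3313/12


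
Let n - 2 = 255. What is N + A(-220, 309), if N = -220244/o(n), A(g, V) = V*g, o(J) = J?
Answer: -17691104/257 ≈ -68837.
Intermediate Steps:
n = 257 (n = 2 + 255 = 257)
N = -220244/257 ≈ -856.98
N + A(-220, 309) = -220244/257 + 309*(-220) = -220244/257 - 67980 = -17691104/257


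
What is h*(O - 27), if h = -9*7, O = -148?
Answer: 11025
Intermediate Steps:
h = -63
h*(O - 27) = -63*(-148 - 27) = -63*(-175) = 11025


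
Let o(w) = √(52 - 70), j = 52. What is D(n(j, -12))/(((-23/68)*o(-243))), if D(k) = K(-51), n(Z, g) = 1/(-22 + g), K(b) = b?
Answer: -578*I*√2/23 ≈ -35.54*I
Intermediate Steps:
D(k) = -51
o(w) = 3*I*√2 (o(w) = √(-18) = 3*I*√2)
D(n(j, -12))/(((-23/68)*o(-243))) = -51*34*I*√2/69 = -578*I*√2/23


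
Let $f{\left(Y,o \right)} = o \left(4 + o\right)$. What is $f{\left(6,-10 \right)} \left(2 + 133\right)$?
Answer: $8100$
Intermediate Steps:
$f{\left(6,-10 \right)} \left(2 + 133\right) = - 10 \left(4 - 10\right) \left(2 + 133\right) = \left(-10\right) \left(-6\right) 135 = 60 \cdot 135 = 8100$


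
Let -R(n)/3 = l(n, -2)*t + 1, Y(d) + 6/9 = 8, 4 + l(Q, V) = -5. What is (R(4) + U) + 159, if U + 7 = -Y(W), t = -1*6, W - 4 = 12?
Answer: -61/3 ≈ -20.333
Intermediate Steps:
W = 16 (W = 4 + 12 = 16)
l(Q, V) = -9 (l(Q, V) = -4 - 5 = -9)
Y(d) = 22/3 (Y(d) = -⅔ + 8 = 22/3)
t = -6
R(n) = -165 (R(n) = -3*(-9*(-6) + 1) = -3*(54 + 1) = -3*55 = -165)
U = -43/3 (U = -7 - 1*22/3 = -7 - 22/3 = -43/3 ≈ -14.333)
(R(4) + U) + 159 = (-165 - 43/3) + 159 = -538/3 + 159 = -61/3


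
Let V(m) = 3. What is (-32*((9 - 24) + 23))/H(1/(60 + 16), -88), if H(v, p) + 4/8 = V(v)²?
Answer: -512/17 ≈ -30.118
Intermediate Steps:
H(v, p) = 17/2 (H(v, p) = -½ + 3² = -½ + 9 = 17/2)
(-32*((9 - 24) + 23))/H(1/(60 + 16), -88) = (-32*((9 - 24) + 23))/(17/2) = -32*(-15 + 23)*(2/17) = -32*8*(2/17) = -256*2/17 = -512/17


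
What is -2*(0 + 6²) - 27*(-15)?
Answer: 333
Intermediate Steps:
-2*(0 + 6²) - 27*(-15) = -2*(0 + 36) + 405 = -2*36 + 405 = -72 + 405 = 333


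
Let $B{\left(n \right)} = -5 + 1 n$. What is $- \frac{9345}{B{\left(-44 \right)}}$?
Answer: $\frac{1335}{7} \approx 190.71$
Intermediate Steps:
$B{\left(n \right)} = -5 + n$
$- \frac{9345}{B{\left(-44 \right)}} = - \frac{9345}{-5 - 44} = - \frac{9345}{-49} = \left(-9345\right) \left(- \frac{1}{49}\right) = \frac{1335}{7}$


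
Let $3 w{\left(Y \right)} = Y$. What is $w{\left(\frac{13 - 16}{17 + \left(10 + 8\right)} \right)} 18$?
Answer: $- \frac{18}{35} \approx -0.51429$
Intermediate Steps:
$w{\left(Y \right)} = \frac{Y}{3}$
$w{\left(\frac{13 - 16}{17 + \left(10 + 8\right)} \right)} 18 = \frac{\left(13 - 16\right) \frac{1}{17 + \left(10 + 8\right)}}{3} \cdot 18 = \frac{\left(-3\right) \frac{1}{17 + 18}}{3} \cdot 18 = \frac{\left(-3\right) \frac{1}{35}}{3} \cdot 18 = \frac{1}{3} \left(- \frac{3}{35}\right) 18 = \left(- \frac{1}{35}\right) 18 = - \frac{18}{35}$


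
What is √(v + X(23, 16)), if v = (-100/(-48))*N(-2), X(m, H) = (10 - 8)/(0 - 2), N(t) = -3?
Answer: I*√29/2 ≈ 2.6926*I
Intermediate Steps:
X(m, H) = -1 (X(m, H) = 2/(-2) = 2*(-½) = -1)
v = -25/4 (v = -100/(-48)*(-3) = -100*(-1/48)*(-3) = (25/12)*(-3) = -25/4 ≈ -6.2500)
√(v + X(23, 16)) = √(-25/4 - 1) = √(-29/4) = I*√29/2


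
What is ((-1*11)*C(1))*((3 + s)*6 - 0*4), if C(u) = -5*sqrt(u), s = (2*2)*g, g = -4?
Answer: -4290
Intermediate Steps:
s = -16 (s = (2*2)*(-4) = 4*(-4) = -16)
((-1*11)*C(1))*((3 + s)*6 - 0*4) = ((-1*11)*(-5*sqrt(1)))*((3 - 16)*6 - 0*4) = (-(-55))*(-13*6 - 1*0) = (-11*(-5))*(-78 + 0) = 55*(-78) = -4290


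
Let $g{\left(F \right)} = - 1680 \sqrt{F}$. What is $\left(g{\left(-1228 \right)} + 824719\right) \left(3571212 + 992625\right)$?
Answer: $3763883086803 - 15334492320 i \sqrt{307} \approx 3.7639 \cdot 10^{12} - 2.6868 \cdot 10^{11} i$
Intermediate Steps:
$\left(g{\left(-1228 \right)} + 824719\right) \left(3571212 + 992625\right) = \left(- 1680 \sqrt{-1228} + 824719\right) \left(3571212 + 992625\right) = \left(- 1680 \cdot 2 i \sqrt{307} + 824719\right) 4563837 = \left(- 3360 i \sqrt{307} + 824719\right) 4563837 = \left(824719 - 3360 i \sqrt{307}\right) 4563837 = 3763883086803 - 15334492320 i \sqrt{307}$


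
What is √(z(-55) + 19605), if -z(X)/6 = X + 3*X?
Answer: 15*√93 ≈ 144.65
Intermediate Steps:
z(X) = -24*X (z(X) = -6*(X + 3*X) = -24*X)
√(z(-55) + 19605) = √(-24*(-55) + 19605) = √(1320 + 19605) = √20925 = 15*√93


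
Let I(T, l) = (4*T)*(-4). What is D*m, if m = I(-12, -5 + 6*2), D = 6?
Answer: 1152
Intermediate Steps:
I(T, l) = -16*T
m = 192 (m = -16*(-12) = 192)
D*m = 6*192 = 1152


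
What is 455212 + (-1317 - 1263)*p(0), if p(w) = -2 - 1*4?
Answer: 470692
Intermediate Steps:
p(w) = -6 (p(w) = -2 - 4 = -6)
455212 + (-1317 - 1263)*p(0) = 455212 + (-1317 - 1263)*(-6) = 455212 - 2580*(-6) = 455212 + 15480 = 470692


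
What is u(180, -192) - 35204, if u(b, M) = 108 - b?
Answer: -35276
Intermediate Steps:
u(180, -192) - 35204 = (108 - 1*180) - 35204 = (108 - 180) - 35204 = -72 - 35204 = -35276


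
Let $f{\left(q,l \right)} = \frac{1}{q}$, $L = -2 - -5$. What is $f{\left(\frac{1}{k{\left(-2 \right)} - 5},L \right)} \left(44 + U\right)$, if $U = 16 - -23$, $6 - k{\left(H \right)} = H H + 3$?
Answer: $-498$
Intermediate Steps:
$k{\left(H \right)} = 3 - H^{2}$ ($k{\left(H \right)} = 6 - \left(H H + 3\right) = 6 - \left(H^{2} + 3\right) = 6 - \left(3 + H^{2}\right) = 3 - H^{2}$)
$U = 39$ ($U = 16 + 23 = 39$)
$L = 3$ ($L = -2 + 5 = 3$)
$f{\left(\frac{1}{k{\left(-2 \right)} - 5},L \right)} \left(44 + U\right) = \frac{44 + 39}{\frac{1}{\left(3 - \left(-2\right)^{2}\right) - 5}} = \frac{1}{\frac{1}{\left(3 - 4\right) - 5}} \cdot 83 = \frac{1}{\frac{1}{-1 - 5}} \cdot 83 = \frac{1}{\frac{1}{-6}} \cdot 83 = \frac{1}{- \frac{1}{6}} \cdot 83 = \left(-6\right) 83 = -498$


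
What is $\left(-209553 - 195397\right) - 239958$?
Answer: $-644908$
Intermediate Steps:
$\left(-209553 - 195397\right) - 239958 = -404950 - 239958 = -644908$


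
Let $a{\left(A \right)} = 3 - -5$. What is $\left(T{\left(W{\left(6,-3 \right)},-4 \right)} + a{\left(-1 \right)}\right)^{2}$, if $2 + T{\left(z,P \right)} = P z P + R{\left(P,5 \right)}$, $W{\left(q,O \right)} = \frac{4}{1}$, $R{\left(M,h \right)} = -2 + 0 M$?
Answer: $4624$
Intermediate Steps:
$R{\left(M,h \right)} = -2$ ($R{\left(M,h \right)} = -2 + 0 = -2$)
$W{\left(q,O \right)} = 4$ ($W{\left(q,O \right)} = 4 \cdot 1 = 4$)
$T{\left(z,P \right)} = -4 + z P^{2}$ ($T{\left(z,P \right)} = -2 + \left(P z P - 2\right) = -2 + \left(z P^{2} - 2\right) = -2 + \left(-2 + z P^{2}\right) = -4 + z P^{2}$)
$a{\left(A \right)} = 8$ ($a{\left(A \right)} = 3 + 5 = 8$)
$\left(T{\left(W{\left(6,-3 \right)},-4 \right)} + a{\left(-1 \right)}\right)^{2} = \left(\left(-4 + 4 \left(-4\right)^{2}\right) + 8\right)^{2} = \left(\left(-4 + 4 \cdot 16\right) + 8\right)^{2} = \left(\left(-4 + 64\right) + 8\right)^{2} = \left(60 + 8\right)^{2} = 68^{2} = 4624$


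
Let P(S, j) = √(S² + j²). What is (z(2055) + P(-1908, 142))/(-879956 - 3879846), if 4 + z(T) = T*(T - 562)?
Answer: -3068111/4759802 - √915157/2379901 ≈ -0.64499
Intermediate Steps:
z(T) = -4 + T*(-562 + T) (z(T) = -4 + T*(T - 562) = -4 + T*(-562 + T))
(z(2055) + P(-1908, 142))/(-879956 - 3879846) = ((-4 + 2055² - 562*2055) + √((-1908)² + 142²))/(-879956 - 3879846) = ((-4 + 4223025 - 1154910) + √(3640464 + 20164))/(-4759802) = (3068111 + √3660628)*(-1/4759802) = (3068111 + 2*√915157)*(-1/4759802) = -3068111/4759802 - √915157/2379901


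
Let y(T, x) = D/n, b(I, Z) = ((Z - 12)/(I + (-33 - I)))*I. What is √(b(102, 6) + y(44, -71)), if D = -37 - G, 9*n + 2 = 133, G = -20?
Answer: √36084081/1441 ≈ 4.1686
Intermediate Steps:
n = 131/9 (n = -2/9 + (⅑)*133 = -2/9 + 133/9 = 131/9 ≈ 14.556)
D = -17 (D = -37 - 1*(-20) = -37 + 20 = -17)
b(I, Z) = I*(4/11 - Z/33) (b(I, Z) = ((-12 + Z)/(-33))*I = ((-12 + Z)*(-1/33))*I = (4/11 - Z/33)*I = I*(4/11 - Z/33))
y(T, x) = -153/131 (y(T, x) = -17/131/9 = -17*9/131 = -153/131)
√(b(102, 6) + y(44, -71)) = √((1/33)*102*(12 - 1*6) - 153/131) = √((1/33)*102*(12 - 6) - 153/131) = √((1/33)*102*6 - 153/131) = √(204/11 - 153/131) = √(25041/1441) = √36084081/1441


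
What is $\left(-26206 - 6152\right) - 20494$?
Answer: $-52852$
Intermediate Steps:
$\left(-26206 - 6152\right) - 20494 = -32358 - 20494 = -52852$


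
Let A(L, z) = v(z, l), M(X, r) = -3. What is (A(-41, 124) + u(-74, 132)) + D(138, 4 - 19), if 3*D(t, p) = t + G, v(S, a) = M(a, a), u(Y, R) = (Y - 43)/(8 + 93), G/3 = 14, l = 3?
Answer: 5640/101 ≈ 55.842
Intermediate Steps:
G = 42 (G = 3*14 = 42)
u(Y, R) = -43/101 + Y/101 (u(Y, R) = (-43 + Y)/101 = (-43 + Y)*(1/101) = -43/101 + Y/101)
v(S, a) = -3
A(L, z) = -3
D(t, p) = 14 + t/3 (D(t, p) = (t + 42)/3 = (42 + t)/3 = 14 + t/3)
(A(-41, 124) + u(-74, 132)) + D(138, 4 - 19) = (-3 + (-43/101 + (1/101)*(-74))) + (14 + (1/3)*138) = (-3 + (-43/101 - 74/101)) + (14 + 46) = (-3 - 117/101) + 60 = -420/101 + 60 = 5640/101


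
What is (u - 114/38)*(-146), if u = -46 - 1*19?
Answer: 9928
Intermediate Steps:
u = -65 (u = -46 - 19 = -65)
(u - 114/38)*(-146) = (-65 - 114/38)*(-146) = (-65 - 114*1/38)*(-146) = (-65 - 3)*(-146) = -68*(-146) = 9928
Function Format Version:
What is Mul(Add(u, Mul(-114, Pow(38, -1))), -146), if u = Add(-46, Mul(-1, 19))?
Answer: 9928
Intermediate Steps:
u = -65 (u = Add(-46, -19) = -65)
Mul(Add(u, Mul(-114, Pow(38, -1))), -146) = Mul(Add(-65, Mul(-114, Pow(38, -1))), -146) = Mul(Add(-65, Mul(-114, Rational(1, 38))), -146) = Mul(Add(-65, -3), -146) = Mul(-68, -146) = 9928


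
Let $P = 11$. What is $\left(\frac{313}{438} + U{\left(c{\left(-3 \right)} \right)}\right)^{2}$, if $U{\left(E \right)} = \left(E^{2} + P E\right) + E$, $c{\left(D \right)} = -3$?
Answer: $\frac{132549169}{191844} \approx 690.92$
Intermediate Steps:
$U{\left(E \right)} = E^{2} + 12 E$ ($U{\left(E \right)} = \left(E^{2} + 11 E\right) + E = E^{2} + 12 E$)
$\left(\frac{313}{438} + U{\left(c{\left(-3 \right)} \right)}\right)^{2} = \left(\frac{313}{438} - 3 \left(12 - 3\right)\right)^{2} = \left(313 \cdot \frac{1}{438} - 27\right)^{2} = \left(\frac{313}{438} - 27\right)^{2} = \left(- \frac{11513}{438}\right)^{2} = \frac{132549169}{191844}$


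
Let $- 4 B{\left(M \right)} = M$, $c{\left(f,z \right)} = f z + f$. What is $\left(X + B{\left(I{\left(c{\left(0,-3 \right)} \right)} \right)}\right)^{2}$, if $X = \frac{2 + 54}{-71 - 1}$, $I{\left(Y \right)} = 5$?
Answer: $\frac{5329}{1296} \approx 4.1119$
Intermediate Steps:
$c{\left(f,z \right)} = f + f z$
$B{\left(M \right)} = - \frac{M}{4}$
$X = - \frac{7}{9}$ ($X = \frac{56}{-72} = 56 \left(- \frac{1}{72}\right) = - \frac{7}{9} \approx -0.77778$)
$\left(X + B{\left(I{\left(c{\left(0,-3 \right)} \right)} \right)}\right)^{2} = \left(- \frac{7}{9} - \frac{5}{4}\right)^{2} = \left(- \frac{73}{36}\right)^{2} = \frac{5329}{1296}$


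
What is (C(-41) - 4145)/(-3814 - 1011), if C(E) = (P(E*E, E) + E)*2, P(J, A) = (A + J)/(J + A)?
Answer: 169/193 ≈ 0.87565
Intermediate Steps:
P(J, A) = 1 (P(J, A) = (A + J)/(A + J) = 1)
C(E) = 2 + 2*E (C(E) = (1 + E)*2 = 2 + 2*E)
(C(-41) - 4145)/(-3814 - 1011) = ((2 + 2*(-41)) - 4145)/(-3814 - 1011) = ((2 - 82) - 4145)/(-4825) = (-80 - 4145)*(-1/4825) = -4225*(-1/4825) = 169/193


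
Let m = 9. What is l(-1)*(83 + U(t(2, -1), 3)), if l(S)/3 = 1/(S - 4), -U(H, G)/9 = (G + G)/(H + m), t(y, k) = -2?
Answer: -1581/35 ≈ -45.171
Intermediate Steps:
U(H, G) = -18*G/(9 + H) (U(H, G) = -9*(G + G)/(H + 9) = -9*2*G/(9 + H) = -18*G/(9 + H))
l(S) = 3/(-4 + S) (l(S) = 3/(S - 4) = 3/(-4 + S))
l(-1)*(83 + U(t(2, -1), 3)) = (3/(-4 - 1))*(83 - 18*3/(9 - 2)) = (3/(-5))*(83 - 18*3/7) = (3*(-⅕))*(83 - 18*3*⅐) = -3*(83 - 54/7)/5 = -⅗*527/7 = -1581/35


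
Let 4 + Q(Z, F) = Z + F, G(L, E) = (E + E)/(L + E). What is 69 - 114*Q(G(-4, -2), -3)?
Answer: 791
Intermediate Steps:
G(L, E) = 2*E/(E + L) (G(L, E) = (2*E)/(E + L) = 2*E/(E + L))
Q(Z, F) = -4 + F + Z (Q(Z, F) = -4 + (Z + F) = -4 + (F + Z) = -4 + F + Z)
69 - 114*Q(G(-4, -2), -3) = 69 - 114*(-4 - 3 + 2*(-2)/(-2 - 4)) = 69 - 114*(-4 - 3 + 2*(-2)/(-6)) = 69 - 114*(-4 - 3 + 2*(-2)*(-⅙)) = 69 - 114*(-4 - 3 + ⅔) = 69 - 114*(-19/3) = 69 + 722 = 791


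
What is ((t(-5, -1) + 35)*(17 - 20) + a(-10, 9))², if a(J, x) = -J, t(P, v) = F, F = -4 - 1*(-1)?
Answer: 7396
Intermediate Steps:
F = -3 (F = -4 + 1 = -3)
t(P, v) = -3
((t(-5, -1) + 35)*(17 - 20) + a(-10, 9))² = ((-3 + 35)*(17 - 20) - 1*(-10))² = (32*(-3) + 10)² = (-96 + 10)² = (-86)² = 7396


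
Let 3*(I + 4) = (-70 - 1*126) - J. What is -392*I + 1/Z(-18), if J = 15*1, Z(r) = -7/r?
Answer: 611966/21 ≈ 29141.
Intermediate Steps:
J = 15
I = -223/3 (I = -4 + ((-70 - 1*126) - 1*15)/3 = -4 + ((-70 - 126) - 15)/3 = -4 + (-196 - 15)/3 = -4 + (⅓)*(-211) = -4 - 211/3 = -223/3 ≈ -74.333)
-392*I + 1/Z(-18) = -392*(-223/3) + 1/(-7/(-18)) = 87416/3 + 1/(-7*(-1/18)) = 87416/3 + 1/(7/18) = 87416/3 + 18/7 = 611966/21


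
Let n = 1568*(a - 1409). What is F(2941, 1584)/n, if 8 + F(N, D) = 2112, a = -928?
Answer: -263/458052 ≈ -0.00057417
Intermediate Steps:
F(N, D) = 2104 (F(N, D) = -8 + 2112 = 2104)
n = -3664416 (n = 1568*(-928 - 1409) = 1568*(-2337) = -3664416)
F(2941, 1584)/n = 2104/(-3664416) = 2104*(-1/3664416) = -263/458052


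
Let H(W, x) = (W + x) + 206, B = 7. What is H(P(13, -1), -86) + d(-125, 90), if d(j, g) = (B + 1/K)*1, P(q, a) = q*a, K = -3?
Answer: 341/3 ≈ 113.67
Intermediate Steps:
P(q, a) = a*q
d(j, g) = 20/3 (d(j, g) = (7 + 1/(-3))*1 = (7 - ⅓)*1 = (20/3)*1 = 20/3)
H(W, x) = 206 + W + x
H(P(13, -1), -86) + d(-125, 90) = (206 - 1*13 - 86) + 20/3 = (206 - 13 - 86) + 20/3 = 107 + 20/3 = 341/3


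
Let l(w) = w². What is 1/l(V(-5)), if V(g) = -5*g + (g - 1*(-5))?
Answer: 1/625 ≈ 0.0016000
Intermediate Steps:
V(g) = 5 - 4*g (V(g) = -5*g + (g + 5) = -5*g + (5 + g) = 5 - 4*g)
1/l(V(-5)) = 1/((5 - 4*(-5))²) = 1/((5 + 20)²) = 1/(25²) = 1/625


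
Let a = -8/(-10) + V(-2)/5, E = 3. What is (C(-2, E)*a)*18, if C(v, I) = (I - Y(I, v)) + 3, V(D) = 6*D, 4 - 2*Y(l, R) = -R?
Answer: -144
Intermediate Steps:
Y(l, R) = 2 + R/2 (Y(l, R) = 2 - (-1)*R/2 = 2 + R/2)
a = -8/5 (a = -8/(-10) + (6*(-2))/5 = -8*(-1/10) - 12*1/5 = 4/5 - 12/5 = -8/5 ≈ -1.6000)
C(v, I) = 1 + I - v/2 (C(v, I) = (I - (2 + v/2)) + 3 = (I + (-2 - v/2)) + 3 = (-2 + I - v/2) + 3 = 1 + I - v/2)
(C(-2, E)*a)*18 = ((1 + 3 - 1/2*(-2))*(-8/5))*18 = ((1 + 3 + 1)*(-8/5))*18 = (5*(-8/5))*18 = -8*18 = -144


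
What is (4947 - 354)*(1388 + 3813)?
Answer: 23888193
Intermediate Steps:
(4947 - 354)*(1388 + 3813) = 4593*5201 = 23888193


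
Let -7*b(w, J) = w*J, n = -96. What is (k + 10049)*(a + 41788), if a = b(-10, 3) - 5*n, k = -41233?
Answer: -9227532704/7 ≈ -1.3182e+9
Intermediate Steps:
b(w, J) = -J*w/7 (b(w, J) = -w*J/7 = -J*w/7)
a = 3390/7 (a = -⅐*3*(-10) - 5*(-96) = 30/7 + 480 = 3390/7 ≈ 484.29)
(k + 10049)*(a + 41788) = (-41233 + 10049)*(3390/7 + 41788) = -31184*295906/7 = -9227532704/7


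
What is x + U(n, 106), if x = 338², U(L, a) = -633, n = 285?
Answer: 113611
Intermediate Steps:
x = 114244
x + U(n, 106) = 114244 - 633 = 113611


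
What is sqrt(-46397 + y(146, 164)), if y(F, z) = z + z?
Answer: I*sqrt(46069) ≈ 214.64*I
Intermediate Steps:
y(F, z) = 2*z
sqrt(-46397 + y(146, 164)) = sqrt(-46397 + 2*164) = sqrt(-46397 + 328) = sqrt(-46069) = I*sqrt(46069)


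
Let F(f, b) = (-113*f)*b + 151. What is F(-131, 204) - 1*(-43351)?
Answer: 3063314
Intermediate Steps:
F(f, b) = 151 - 113*b*f (F(f, b) = -113*b*f + 151 = 151 - 113*b*f)
F(-131, 204) - 1*(-43351) = (151 - 113*204*(-131)) - 1*(-43351) = (151 + 3019812) + 43351 = 3019963 + 43351 = 3063314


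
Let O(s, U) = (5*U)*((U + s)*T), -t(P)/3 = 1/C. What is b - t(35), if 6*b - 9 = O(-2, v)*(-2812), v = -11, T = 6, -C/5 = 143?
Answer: -2875127261/1430 ≈ -2.0106e+6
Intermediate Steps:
C = -715 (C = -5*143 = -715)
t(P) = 3/715 (t(P) = -3/(-715) = -3*(-1/715) = 3/715)
O(s, U) = 5*U*(6*U + 6*s) (O(s, U) = (5*U)*((U + s)*6) = (5*U)*(6*U + 6*s) = 5*U*(6*U + 6*s))
b = -4021157/2 (b = 3/2 + ((30*(-11)*(-11 - 2))*(-2812))/6 = 3/2 + ((30*(-11)*(-13))*(-2812))/6 = 3/2 + (4290*(-2812))/6 = 3/2 + (⅙)*(-12063480) = 3/2 - 2010580 = -4021157/2 ≈ -2.0106e+6)
b - t(35) = -4021157/2 - 1*3/715 = -4021157/2 - 3/715 = -2875127261/1430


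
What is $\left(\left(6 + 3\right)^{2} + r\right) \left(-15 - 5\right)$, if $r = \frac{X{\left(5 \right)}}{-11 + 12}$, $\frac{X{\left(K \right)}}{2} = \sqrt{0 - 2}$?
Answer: $-1620 - 40 i \sqrt{2} \approx -1620.0 - 56.569 i$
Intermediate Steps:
$X{\left(K \right)} = 2 i \sqrt{2}$ ($X{\left(K \right)} = 2 \sqrt{0 - 2} = 2 \sqrt{-2} = 2 i \sqrt{2}$)
$r = 2 i \sqrt{2}$ ($r = \frac{2 i \sqrt{2}}{-11 + 12} = \frac{2 i \sqrt{2}}{1} = 2 i \sqrt{2} \cdot 1 = 2 i \sqrt{2} \approx 2.8284 i$)
$\left(\left(6 + 3\right)^{2} + r\right) \left(-15 - 5\right) = \left(\left(6 + 3\right)^{2} + 2 i \sqrt{2}\right) \left(-15 - 5\right) = \left(9^{2} + 2 i \sqrt{2}\right) \left(-20\right) = \left(81 + 2 i \sqrt{2}\right) \left(-20\right) = -1620 - 40 i \sqrt{2}$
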